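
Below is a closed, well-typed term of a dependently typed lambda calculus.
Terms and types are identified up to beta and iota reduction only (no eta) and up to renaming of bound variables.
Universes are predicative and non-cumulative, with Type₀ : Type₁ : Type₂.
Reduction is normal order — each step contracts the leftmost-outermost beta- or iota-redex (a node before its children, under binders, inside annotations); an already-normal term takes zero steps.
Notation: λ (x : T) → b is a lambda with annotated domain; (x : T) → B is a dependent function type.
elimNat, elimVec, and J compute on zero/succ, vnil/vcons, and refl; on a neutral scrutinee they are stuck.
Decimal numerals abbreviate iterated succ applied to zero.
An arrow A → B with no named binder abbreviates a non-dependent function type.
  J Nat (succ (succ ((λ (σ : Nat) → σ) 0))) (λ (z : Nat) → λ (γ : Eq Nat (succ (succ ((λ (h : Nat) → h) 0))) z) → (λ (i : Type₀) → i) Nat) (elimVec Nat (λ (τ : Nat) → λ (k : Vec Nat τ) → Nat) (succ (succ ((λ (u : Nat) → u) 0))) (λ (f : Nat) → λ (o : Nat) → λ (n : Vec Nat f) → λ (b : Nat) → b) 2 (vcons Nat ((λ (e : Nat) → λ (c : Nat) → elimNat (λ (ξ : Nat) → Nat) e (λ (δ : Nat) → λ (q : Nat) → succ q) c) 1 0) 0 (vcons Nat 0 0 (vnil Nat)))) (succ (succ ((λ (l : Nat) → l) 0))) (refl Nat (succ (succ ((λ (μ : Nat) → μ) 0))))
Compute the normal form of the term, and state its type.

resulting normal form:
  2
inferred type:
  Nat
observation: 13 normal-order steps normalize the term, beginning with a J iota-redex.


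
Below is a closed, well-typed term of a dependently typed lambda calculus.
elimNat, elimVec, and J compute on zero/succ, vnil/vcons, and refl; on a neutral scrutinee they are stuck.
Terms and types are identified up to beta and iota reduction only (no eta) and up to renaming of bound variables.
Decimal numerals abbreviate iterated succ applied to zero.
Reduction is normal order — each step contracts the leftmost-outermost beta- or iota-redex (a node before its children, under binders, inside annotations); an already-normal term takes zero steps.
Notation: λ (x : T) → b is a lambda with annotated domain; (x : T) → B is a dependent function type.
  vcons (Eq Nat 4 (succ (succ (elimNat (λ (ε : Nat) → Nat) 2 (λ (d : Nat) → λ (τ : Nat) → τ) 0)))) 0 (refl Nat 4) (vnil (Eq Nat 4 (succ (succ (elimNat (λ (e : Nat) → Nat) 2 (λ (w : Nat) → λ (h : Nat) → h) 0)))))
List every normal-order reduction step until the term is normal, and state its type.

reduction (normal order):
  vcons (Eq Nat 4 (succ (succ (elimNat (λ (ε : Nat) → Nat) 2 (λ (d : Nat) → λ (τ : Nat) → τ) 0)))) 0 (refl Nat 4) (vnil (Eq Nat 4 (succ (succ (elimNat (λ (e : Nat) → Nat) 2 (λ (w : Nat) → λ (h : Nat) → h) 0)))))
  ~> vcons (Eq Nat 4 4) 0 (refl Nat 4) (vnil (Eq Nat 4 (succ (succ (elimNat (λ (ε : Nat) → Nat) 2 (λ (d : Nat) → λ (τ : Nat) → τ) 0)))))
  ~> vcons (Eq Nat 4 4) 0 (refl Nat 4) (vnil (Eq Nat 4 4))
inferred type:
  Vec (Eq Nat 4 4) 1


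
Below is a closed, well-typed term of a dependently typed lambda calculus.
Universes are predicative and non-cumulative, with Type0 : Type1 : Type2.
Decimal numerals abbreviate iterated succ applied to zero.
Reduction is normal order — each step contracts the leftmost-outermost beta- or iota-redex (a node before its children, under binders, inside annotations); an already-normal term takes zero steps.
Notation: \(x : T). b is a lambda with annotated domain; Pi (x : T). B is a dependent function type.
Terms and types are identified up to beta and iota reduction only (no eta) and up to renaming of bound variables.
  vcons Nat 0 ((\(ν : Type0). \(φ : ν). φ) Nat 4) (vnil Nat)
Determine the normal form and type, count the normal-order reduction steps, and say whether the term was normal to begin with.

reduced normal form:
  vcons Nat 0 4 (vnil Nat)
the term's type:
  Vec Nat 1
normal-order step count: 2
started in normal form: no
first redex: a beta-redex


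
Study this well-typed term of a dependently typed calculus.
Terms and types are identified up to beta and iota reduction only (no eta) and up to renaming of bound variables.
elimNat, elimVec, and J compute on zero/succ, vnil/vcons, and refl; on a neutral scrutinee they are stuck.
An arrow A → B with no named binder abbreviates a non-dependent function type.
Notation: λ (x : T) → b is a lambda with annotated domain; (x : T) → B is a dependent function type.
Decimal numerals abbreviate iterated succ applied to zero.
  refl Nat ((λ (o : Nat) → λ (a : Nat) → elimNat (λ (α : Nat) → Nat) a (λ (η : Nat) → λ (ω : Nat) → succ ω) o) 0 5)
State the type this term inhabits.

inferred type:
  Eq Nat 5 5


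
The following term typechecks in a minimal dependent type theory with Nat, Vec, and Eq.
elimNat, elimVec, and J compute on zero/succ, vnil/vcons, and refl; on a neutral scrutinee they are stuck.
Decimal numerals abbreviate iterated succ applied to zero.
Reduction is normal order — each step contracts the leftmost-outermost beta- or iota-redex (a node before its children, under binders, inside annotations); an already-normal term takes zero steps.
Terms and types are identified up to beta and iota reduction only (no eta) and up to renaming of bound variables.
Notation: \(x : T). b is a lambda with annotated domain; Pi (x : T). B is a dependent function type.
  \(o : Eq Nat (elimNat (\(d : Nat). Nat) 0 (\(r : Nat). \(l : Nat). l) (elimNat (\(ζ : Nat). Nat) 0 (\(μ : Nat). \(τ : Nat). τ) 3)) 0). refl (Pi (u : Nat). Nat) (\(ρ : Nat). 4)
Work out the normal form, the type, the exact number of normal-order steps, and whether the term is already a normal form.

resulting normal form:
  \(o : Eq Nat 0 0). refl (Pi (d : Nat). Nat) (\(r : Nat). 4)
type:
  Pi (o : Eq Nat 0 0). Eq (Pi (d : Nat). Nat) (\(r : Nat). 4) (\(l : Nat). 4)
steps to reach normal form (normal order): 11
already normal: no
first contracted redex: an elimNat iota-redex


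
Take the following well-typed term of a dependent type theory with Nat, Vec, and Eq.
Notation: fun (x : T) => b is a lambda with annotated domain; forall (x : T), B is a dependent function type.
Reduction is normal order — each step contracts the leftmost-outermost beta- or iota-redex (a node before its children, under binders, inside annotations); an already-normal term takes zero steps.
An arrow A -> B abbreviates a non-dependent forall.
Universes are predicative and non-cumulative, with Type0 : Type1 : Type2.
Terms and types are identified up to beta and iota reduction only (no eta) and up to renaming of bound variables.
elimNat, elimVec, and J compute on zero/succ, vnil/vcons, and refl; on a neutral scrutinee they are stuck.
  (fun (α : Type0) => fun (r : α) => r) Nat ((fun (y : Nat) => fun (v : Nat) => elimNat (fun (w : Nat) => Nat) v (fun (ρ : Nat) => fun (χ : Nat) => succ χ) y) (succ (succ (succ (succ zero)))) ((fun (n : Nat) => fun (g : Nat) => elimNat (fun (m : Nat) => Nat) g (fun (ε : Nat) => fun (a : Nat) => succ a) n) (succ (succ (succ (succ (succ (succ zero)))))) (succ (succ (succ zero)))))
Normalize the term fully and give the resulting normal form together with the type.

resulting normal form:
  succ (succ (succ (succ (succ (succ (succ (succ (succ (succ (succ (succ (succ zero))))))))))))
type:
  Nat


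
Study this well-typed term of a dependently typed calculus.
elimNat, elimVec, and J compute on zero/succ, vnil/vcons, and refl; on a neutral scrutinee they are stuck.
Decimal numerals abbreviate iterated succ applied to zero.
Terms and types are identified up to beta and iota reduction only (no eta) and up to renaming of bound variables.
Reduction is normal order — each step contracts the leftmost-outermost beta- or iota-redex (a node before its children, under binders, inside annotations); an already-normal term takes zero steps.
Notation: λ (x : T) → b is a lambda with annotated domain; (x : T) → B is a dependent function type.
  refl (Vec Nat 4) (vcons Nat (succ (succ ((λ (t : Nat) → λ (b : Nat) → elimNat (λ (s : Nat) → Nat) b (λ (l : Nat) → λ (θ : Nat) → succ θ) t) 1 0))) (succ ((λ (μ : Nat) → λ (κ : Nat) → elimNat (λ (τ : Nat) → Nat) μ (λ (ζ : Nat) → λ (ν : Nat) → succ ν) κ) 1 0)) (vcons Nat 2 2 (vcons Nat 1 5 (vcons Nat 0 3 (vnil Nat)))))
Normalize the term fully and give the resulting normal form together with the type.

normal form:
  refl (Vec Nat 4) (vcons Nat 3 2 (vcons Nat 2 2 (vcons Nat 1 5 (vcons Nat 0 3 (vnil Nat)))))
type:
  Eq (Vec Nat 4) (vcons Nat 3 2 (vcons Nat 2 2 (vcons Nat 1 5 (vcons Nat 0 3 (vnil Nat))))) (vcons Nat 3 2 (vcons Nat 2 2 (vcons Nat 1 5 (vcons Nat 0 3 (vnil Nat)))))
observation: the leftmost-outermost redex is a beta-redex, and normalization takes 9 steps.


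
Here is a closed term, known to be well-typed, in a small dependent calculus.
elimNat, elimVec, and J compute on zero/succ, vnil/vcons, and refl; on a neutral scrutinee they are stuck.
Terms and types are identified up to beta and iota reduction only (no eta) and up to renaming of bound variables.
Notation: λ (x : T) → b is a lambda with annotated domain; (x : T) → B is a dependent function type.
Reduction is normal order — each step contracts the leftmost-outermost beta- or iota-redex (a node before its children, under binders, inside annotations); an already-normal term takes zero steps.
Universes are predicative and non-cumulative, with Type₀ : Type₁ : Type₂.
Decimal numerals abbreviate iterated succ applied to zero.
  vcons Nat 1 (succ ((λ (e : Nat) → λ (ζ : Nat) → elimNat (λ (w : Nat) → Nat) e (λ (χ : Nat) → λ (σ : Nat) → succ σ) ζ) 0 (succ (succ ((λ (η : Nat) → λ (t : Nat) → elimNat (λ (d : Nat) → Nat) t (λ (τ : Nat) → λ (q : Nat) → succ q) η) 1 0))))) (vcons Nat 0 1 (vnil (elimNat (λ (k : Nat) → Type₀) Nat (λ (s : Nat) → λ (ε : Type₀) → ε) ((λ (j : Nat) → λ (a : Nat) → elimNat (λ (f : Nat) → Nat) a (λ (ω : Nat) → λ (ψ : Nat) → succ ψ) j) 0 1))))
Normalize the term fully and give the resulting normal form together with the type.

resulting normal form:
  vcons Nat 1 4 (vcons Nat 0 1 (vnil Nat))
type:
  Vec Nat 2
observation: the leftmost-outermost redex is a beta-redex, and normalization takes 25 steps.


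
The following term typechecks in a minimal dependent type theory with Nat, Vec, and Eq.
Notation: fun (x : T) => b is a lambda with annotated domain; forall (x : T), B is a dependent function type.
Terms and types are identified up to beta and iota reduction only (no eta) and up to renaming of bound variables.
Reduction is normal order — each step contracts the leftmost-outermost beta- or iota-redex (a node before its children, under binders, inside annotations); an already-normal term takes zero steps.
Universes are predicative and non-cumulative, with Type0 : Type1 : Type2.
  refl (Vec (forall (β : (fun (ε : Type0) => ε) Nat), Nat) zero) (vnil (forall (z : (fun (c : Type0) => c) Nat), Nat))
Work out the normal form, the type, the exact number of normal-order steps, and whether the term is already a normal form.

resulting normal form:
  refl (Vec (forall (β : Nat), Nat) zero) (vnil (forall (ε : Nat), Nat))
the term's type:
  Eq (Vec (forall (β : Nat), Nat) zero) (vnil (forall (ε : Nat), Nat)) (vnil (forall (z : Nat), Nat))
normal-order step count: 2
started in normal form: no
first contracted redex: a beta-redex


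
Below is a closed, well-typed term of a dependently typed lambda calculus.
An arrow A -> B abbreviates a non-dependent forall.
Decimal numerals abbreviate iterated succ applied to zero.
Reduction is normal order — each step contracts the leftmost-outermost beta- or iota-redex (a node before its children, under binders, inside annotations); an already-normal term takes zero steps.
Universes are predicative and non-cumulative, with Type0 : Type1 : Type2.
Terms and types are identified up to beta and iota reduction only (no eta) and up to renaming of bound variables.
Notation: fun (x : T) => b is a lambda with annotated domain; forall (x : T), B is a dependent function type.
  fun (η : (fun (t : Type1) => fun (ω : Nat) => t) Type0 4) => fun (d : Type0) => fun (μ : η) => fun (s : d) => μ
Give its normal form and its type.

resulting normal form:
  fun (η : Type0) => fun (t : Type0) => fun (ω : η) => fun (d : t) => ω
inferred type:
  forall (η : Type0), forall (t : Type0), η -> t -> η
observation: normalization takes exactly 2 steps under the normal-order strategy.


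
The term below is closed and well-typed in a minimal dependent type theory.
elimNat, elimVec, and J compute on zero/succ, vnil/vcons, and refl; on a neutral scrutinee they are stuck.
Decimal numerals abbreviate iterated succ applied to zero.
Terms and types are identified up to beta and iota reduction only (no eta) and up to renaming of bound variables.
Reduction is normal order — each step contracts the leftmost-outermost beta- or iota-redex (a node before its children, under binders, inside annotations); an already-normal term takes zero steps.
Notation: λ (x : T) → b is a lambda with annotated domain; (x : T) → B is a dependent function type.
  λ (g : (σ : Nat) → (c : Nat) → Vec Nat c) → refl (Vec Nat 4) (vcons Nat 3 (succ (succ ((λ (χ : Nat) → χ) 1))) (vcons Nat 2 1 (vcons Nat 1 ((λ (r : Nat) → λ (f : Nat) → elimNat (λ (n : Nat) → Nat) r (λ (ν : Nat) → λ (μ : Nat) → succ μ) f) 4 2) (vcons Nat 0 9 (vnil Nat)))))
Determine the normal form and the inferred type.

normal form:
  λ (g : (σ : Nat) → (c : Nat) → Vec Nat c) → refl (Vec Nat 4) (vcons Nat 3 3 (vcons Nat 2 1 (vcons Nat 1 6 (vcons Nat 0 9 (vnil Nat)))))
the term's type:
  (g : (σ : Nat) → (c : Nat) → Vec Nat c) → Eq (Vec Nat 4) (vcons Nat 3 3 (vcons Nat 2 1 (vcons Nat 1 6 (vcons Nat 0 9 (vnil Nat))))) (vcons Nat 3 3 (vcons Nat 2 1 (vcons Nat 1 6 (vcons Nat 0 9 (vnil Nat)))))
observation: 10 normal-order steps separate the term from its normal form.


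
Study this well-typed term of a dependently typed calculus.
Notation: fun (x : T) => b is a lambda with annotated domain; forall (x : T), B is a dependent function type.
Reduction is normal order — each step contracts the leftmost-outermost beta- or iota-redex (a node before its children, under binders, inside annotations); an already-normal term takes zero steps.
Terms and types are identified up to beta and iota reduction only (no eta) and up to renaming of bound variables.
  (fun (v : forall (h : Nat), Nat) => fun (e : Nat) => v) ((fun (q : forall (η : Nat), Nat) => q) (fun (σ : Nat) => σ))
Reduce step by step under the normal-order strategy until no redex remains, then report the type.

reduction (normal order):
  (fun (v : forall (h : Nat), Nat) => fun (e : Nat) => v) ((fun (q : forall (η : Nat), Nat) => q) (fun (σ : Nat) => σ))
  ~> fun (v : Nat) => (fun (h : forall (e : Nat), Nat) => h) (fun (q : Nat) => q)
  ~> fun (v : Nat) => fun (h : Nat) => h
the term's type:
  forall (v : Nat), forall (h : Nat), Nat


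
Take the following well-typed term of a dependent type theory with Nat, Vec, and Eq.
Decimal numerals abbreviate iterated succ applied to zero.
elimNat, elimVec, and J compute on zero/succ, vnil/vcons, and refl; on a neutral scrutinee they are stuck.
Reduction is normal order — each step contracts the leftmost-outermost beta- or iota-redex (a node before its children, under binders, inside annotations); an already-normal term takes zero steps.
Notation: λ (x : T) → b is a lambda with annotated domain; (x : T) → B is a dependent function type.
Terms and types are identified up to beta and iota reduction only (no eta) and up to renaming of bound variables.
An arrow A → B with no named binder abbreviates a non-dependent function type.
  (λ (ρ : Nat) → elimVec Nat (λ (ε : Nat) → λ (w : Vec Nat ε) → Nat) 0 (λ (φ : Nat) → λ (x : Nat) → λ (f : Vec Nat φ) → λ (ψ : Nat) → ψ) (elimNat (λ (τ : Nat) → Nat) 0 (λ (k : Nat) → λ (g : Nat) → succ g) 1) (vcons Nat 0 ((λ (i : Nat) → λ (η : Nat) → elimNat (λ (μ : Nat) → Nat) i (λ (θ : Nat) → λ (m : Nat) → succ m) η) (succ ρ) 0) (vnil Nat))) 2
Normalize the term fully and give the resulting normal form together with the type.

reduced normal form:
  0
the term's type:
  Nat


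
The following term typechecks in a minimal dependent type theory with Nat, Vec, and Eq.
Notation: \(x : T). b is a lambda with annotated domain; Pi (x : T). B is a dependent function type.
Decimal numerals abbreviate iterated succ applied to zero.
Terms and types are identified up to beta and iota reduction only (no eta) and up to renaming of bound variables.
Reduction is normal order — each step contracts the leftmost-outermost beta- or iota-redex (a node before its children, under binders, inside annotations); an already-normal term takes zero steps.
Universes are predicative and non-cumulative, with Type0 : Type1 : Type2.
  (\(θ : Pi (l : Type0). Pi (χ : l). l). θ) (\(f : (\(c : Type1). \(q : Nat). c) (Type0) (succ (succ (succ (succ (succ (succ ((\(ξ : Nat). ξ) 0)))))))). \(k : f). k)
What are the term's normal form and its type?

resulting normal form:
  \(θ : Type0). \(l : θ). l
the term's type:
  Pi (θ : Type0). Pi (l : θ). θ


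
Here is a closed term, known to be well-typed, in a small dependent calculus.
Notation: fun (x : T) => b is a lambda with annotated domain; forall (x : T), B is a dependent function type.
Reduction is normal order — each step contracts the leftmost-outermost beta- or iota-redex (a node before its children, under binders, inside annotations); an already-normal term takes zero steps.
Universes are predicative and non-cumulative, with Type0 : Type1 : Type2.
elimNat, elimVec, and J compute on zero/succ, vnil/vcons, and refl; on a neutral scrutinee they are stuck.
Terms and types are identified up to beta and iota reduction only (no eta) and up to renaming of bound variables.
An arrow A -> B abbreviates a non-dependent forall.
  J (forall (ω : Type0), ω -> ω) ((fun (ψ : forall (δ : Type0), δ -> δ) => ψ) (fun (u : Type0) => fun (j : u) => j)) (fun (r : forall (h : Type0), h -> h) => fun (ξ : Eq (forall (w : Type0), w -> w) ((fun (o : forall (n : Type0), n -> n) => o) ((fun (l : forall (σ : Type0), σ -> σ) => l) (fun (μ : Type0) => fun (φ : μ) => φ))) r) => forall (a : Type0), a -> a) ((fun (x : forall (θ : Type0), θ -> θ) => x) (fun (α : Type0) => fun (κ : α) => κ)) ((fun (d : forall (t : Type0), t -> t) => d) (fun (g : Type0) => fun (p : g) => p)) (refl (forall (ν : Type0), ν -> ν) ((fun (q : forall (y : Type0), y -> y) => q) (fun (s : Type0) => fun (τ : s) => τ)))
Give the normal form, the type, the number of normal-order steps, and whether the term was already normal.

normal form:
  fun (ω : Type0) => fun (ψ : ω) => ψ
the term's type:
  forall (ω : Type0), ω -> ω
reduction steps (normal order): 2
already normal: no
first redex: a J iota-redex


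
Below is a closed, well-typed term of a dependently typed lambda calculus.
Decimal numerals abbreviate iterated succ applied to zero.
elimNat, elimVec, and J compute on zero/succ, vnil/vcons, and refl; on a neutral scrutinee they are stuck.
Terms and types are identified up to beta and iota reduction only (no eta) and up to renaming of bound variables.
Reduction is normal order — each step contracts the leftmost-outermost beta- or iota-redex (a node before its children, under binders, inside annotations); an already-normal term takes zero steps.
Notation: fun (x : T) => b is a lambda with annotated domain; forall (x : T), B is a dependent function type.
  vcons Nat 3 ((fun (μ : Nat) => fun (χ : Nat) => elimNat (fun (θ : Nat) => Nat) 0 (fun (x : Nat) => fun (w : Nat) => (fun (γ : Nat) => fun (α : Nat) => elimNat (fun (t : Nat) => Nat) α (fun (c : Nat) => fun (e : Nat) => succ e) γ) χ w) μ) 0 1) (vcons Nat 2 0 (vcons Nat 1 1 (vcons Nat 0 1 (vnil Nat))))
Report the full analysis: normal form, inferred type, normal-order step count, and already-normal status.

reduced normal form:
  vcons Nat 3 0 (vcons Nat 2 0 (vcons Nat 1 1 (vcons Nat 0 1 (vnil Nat))))
type:
  Vec Nat 4
reduction steps (normal order): 3
started in normal form: no
first redex: a beta-redex


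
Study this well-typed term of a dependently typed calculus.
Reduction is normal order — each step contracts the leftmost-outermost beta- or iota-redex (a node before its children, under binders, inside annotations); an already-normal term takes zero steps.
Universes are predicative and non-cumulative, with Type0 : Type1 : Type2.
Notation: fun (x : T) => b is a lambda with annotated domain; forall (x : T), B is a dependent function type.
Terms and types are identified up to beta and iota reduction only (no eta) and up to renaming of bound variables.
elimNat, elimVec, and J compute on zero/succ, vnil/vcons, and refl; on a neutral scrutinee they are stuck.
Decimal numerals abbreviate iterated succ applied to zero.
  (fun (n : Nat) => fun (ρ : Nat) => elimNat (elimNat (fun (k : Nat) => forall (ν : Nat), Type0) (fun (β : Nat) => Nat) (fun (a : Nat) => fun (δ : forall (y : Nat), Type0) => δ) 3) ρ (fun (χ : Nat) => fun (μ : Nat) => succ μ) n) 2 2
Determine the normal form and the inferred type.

normal form:
  4
inferred type:
  Nat
observation: contracting a beta-redex first, the term normalizes in 9 steps.


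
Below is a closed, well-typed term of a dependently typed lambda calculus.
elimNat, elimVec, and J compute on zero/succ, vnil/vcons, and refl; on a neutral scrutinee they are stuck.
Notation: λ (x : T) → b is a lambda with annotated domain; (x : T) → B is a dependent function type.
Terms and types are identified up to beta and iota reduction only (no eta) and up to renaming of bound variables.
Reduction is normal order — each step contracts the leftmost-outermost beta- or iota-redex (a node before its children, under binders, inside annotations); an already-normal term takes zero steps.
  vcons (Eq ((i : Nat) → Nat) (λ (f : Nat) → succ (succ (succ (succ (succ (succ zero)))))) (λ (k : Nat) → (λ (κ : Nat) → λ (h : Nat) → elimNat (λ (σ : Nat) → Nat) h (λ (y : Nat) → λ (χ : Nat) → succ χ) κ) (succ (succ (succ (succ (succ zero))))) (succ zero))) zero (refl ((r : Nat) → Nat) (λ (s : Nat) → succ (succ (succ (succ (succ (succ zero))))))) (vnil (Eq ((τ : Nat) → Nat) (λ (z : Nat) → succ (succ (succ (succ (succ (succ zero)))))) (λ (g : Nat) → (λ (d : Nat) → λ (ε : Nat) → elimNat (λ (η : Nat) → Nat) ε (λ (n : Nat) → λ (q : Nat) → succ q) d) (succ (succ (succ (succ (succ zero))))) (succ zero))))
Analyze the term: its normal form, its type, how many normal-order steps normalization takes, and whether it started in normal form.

normal form:
  vcons (Eq ((i : Nat) → Nat) (λ (f : Nat) → succ (succ (succ (succ (succ (succ zero)))))) (λ (k : Nat) → succ (succ (succ (succ (succ (succ zero))))))) zero (refl ((κ : Nat) → Nat) (λ (h : Nat) → succ (succ (succ (succ (succ (succ zero))))))) (vnil (Eq ((σ : Nat) → Nat) (λ (y : Nat) → succ (succ (succ (succ (succ (succ zero)))))) (λ (χ : Nat) → succ (succ (succ (succ (succ (succ zero))))))))
the term's type:
  Vec (Eq ((i : Nat) → Nat) (λ (f : Nat) → succ (succ (succ (succ (succ (succ zero)))))) (λ (k : Nat) → succ (succ (succ (succ (succ (succ zero))))))) (succ zero)
steps to reach normal form (normal order): 36
already normal: no
first redex: a beta-redex


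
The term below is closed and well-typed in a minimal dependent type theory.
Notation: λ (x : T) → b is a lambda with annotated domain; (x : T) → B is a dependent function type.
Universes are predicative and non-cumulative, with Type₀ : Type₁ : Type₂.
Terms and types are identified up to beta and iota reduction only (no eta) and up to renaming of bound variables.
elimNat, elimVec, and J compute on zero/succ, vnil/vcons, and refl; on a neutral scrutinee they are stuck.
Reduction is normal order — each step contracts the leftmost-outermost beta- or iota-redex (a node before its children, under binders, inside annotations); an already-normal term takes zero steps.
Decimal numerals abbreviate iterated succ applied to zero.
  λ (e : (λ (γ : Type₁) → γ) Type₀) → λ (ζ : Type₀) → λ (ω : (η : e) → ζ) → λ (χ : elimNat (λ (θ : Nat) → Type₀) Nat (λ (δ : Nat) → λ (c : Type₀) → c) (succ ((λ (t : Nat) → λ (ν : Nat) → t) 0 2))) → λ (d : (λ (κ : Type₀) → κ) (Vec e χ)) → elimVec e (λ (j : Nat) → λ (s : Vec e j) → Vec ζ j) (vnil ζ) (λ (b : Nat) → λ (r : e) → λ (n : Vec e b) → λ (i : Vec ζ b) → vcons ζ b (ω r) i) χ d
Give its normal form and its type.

reduced normal form:
  λ (e : Type₀) → λ (γ : Type₀) → λ (ζ : (ω : e) → γ) → λ (η : Nat) → λ (χ : Vec e η) → elimVec e (λ (θ : Nat) → λ (δ : Vec e θ) → Vec γ θ) (vnil γ) (λ (c : Nat) → λ (t : e) → λ (ν : Vec e c) → λ (d : Vec γ c) → vcons γ c (ζ t) d) η χ
type:
  (e : Type₀) → (γ : Type₀) → (ζ : (ω : e) → γ) → (η : Nat) → (χ : Vec e η) → Vec γ η
observation: reduction starts at a beta-redex, and 8 normal-order steps reach the normal form.


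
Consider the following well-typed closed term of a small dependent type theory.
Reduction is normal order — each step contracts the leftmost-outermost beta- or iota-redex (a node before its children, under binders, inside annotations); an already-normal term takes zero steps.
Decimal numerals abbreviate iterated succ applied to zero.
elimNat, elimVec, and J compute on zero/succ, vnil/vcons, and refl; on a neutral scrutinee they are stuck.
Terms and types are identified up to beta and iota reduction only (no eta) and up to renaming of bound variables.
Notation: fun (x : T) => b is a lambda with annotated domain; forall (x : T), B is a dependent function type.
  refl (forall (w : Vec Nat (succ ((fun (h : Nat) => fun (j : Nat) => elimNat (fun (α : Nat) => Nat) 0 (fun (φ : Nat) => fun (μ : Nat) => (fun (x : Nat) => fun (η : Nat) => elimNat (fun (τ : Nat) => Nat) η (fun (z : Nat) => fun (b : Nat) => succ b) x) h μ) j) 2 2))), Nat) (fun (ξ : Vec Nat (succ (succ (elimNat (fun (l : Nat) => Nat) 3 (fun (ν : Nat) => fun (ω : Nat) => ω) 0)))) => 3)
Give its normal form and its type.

normal form:
  refl (forall (w : Vec Nat 5), Nat) (fun (h : Vec Nat 5) => 3)
the term's type:
  Eq (forall (w : Vec Nat 5), Nat) (fun (h : Vec Nat 5) => 3) (fun (j : Vec Nat 5) => 3)


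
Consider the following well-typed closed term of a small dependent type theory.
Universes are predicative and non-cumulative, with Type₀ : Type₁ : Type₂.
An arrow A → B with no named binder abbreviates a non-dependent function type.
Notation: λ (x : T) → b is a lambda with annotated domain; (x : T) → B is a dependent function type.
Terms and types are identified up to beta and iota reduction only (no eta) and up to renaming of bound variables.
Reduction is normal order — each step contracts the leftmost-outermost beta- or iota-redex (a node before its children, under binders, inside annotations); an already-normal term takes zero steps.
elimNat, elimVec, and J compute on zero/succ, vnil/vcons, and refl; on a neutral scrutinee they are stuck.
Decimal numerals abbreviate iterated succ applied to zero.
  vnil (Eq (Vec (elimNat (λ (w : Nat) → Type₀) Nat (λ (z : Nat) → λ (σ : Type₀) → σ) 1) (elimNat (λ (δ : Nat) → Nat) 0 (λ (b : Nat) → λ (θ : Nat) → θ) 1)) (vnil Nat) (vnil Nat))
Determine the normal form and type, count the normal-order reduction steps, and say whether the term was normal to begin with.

resulting normal form:
  vnil (Eq (Vec Nat 0) (vnil Nat) (vnil Nat))
the term's type:
  Vec (Eq (Vec Nat 0) (vnil Nat) (vnil Nat)) 0
normal-order step count: 8
term was already normal: no
first contracted redex: an elimNat iota-redex


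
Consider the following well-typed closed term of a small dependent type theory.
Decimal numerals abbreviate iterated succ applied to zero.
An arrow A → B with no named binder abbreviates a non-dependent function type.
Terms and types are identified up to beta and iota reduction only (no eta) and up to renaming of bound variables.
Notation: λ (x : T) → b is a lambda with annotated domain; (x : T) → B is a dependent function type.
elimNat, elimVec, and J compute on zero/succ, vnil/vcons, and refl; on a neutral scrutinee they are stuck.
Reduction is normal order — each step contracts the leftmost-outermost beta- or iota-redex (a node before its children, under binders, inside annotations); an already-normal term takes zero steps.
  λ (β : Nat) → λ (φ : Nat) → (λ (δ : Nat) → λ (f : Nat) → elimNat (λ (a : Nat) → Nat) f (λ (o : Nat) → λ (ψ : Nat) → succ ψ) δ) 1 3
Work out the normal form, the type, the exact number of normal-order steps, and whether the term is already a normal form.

normal form:
  λ (β : Nat) → λ (φ : Nat) → 4
type:
  Nat → Nat → Nat
reduction steps (normal order): 6
started in normal form: no
first redex: a beta-redex


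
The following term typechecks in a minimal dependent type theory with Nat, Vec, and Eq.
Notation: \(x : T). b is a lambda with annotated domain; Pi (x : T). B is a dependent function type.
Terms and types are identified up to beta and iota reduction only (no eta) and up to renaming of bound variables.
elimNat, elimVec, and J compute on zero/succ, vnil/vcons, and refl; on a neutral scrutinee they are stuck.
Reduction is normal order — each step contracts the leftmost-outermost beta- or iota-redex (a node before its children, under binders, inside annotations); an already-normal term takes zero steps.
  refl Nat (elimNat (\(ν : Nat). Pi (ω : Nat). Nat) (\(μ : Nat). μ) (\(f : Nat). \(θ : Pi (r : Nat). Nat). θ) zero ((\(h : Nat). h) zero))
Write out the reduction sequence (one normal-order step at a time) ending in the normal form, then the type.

reduction (normal order):
  refl Nat (elimNat (\(ν : Nat). Pi (ω : Nat). Nat) (\(μ : Nat). μ) (\(f : Nat). \(θ : Pi (r : Nat). Nat). θ) zero ((\(h : Nat). h) zero))
  ~> refl Nat ((\(ν : Nat). ν) ((\(ω : Nat). ω) zero))
  ~> refl Nat ((\(ν : Nat). ν) zero)
  ~> refl Nat zero
type:
  Eq Nat zero zero


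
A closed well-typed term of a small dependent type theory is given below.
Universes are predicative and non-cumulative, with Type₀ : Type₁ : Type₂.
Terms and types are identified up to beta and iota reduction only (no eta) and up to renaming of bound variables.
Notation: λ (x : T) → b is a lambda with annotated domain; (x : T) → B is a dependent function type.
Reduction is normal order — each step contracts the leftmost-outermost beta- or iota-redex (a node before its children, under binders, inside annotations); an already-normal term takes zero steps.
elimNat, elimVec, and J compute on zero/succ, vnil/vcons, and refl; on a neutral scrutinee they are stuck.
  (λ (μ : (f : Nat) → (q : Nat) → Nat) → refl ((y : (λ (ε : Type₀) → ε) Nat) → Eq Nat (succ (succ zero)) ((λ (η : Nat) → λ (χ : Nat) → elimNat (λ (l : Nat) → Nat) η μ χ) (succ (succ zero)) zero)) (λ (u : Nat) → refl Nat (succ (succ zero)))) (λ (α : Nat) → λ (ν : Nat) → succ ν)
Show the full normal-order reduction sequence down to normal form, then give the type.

normal-order reduction:
  (λ (μ : (f : Nat) → (q : Nat) → Nat) → refl ((y : (λ (ε : Type₀) → ε) Nat) → Eq Nat (succ (succ zero)) ((λ (η : Nat) → λ (χ : Nat) → elimNat (λ (l : Nat) → Nat) η μ χ) (succ (succ zero)) zero)) (λ (u : Nat) → refl Nat (succ (succ zero)))) (λ (α : Nat) → λ (ν : Nat) → succ ν)
  ~> refl ((μ : (λ (f : Type₀) → f) Nat) → Eq Nat (succ (succ zero)) ((λ (q : Nat) → λ (y : Nat) → elimNat (λ (ε : Nat) → Nat) q (λ (η : Nat) → λ (χ : Nat) → succ χ) y) (succ (succ zero)) zero)) (λ (l : Nat) → refl Nat (succ (succ zero)))
  ~> refl ((μ : Nat) → Eq Nat (succ (succ zero)) ((λ (f : Nat) → λ (q : Nat) → elimNat (λ (y : Nat) → Nat) f (λ (ε : Nat) → λ (η : Nat) → succ η) q) (succ (succ zero)) zero)) (λ (χ : Nat) → refl Nat (succ (succ zero)))
  ~> refl ((μ : Nat) → Eq Nat (succ (succ zero)) ((λ (f : Nat) → elimNat (λ (q : Nat) → Nat) (succ (succ zero)) (λ (y : Nat) → λ (ε : Nat) → succ ε) f) zero)) (λ (η : Nat) → refl Nat (succ (succ zero)))
  ~> refl ((μ : Nat) → Eq Nat (succ (succ zero)) (elimNat (λ (f : Nat) → Nat) (succ (succ zero)) (λ (q : Nat) → λ (y : Nat) → succ y) zero)) (λ (ε : Nat) → refl Nat (succ (succ zero)))
  ~> refl ((μ : Nat) → Eq Nat (succ (succ zero)) (succ (succ zero))) (λ (f : Nat) → refl Nat (succ (succ zero)))
type:
  Eq ((μ : Nat) → Eq Nat (succ (succ zero)) (succ (succ zero))) (λ (f : Nat) → refl Nat (succ (succ zero))) (λ (q : Nat) → refl Nat (succ (succ zero)))


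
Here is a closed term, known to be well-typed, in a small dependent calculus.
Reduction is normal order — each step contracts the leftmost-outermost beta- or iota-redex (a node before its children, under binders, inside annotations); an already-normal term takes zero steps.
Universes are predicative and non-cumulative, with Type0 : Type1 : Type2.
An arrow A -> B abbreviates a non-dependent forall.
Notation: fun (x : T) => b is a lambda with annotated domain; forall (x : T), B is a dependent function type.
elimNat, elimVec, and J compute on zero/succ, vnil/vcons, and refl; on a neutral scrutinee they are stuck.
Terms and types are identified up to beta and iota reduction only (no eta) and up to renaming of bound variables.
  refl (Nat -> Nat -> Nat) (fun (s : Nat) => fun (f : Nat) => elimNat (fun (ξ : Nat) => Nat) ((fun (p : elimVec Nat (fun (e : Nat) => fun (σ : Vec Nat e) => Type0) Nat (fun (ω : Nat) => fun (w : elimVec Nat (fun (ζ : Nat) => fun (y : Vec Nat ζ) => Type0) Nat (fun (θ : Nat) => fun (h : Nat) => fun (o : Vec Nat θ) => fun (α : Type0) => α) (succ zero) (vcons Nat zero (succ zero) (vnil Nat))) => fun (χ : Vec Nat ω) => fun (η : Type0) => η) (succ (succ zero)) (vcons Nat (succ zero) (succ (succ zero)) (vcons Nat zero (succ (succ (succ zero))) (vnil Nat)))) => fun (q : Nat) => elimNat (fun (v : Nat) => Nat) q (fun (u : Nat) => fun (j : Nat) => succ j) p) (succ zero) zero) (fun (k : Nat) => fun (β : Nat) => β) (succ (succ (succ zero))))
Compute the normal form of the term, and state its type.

reduced normal form:
  refl (Nat -> Nat -> Nat) (fun (s : Nat) => fun (f : Nat) => succ zero)
the term's type:
  Eq (Nat -> Nat -> Nat) (fun (s : Nat) => fun (f : Nat) => succ zero) (fun (ξ : Nat) => fun (p : Nat) => succ zero)


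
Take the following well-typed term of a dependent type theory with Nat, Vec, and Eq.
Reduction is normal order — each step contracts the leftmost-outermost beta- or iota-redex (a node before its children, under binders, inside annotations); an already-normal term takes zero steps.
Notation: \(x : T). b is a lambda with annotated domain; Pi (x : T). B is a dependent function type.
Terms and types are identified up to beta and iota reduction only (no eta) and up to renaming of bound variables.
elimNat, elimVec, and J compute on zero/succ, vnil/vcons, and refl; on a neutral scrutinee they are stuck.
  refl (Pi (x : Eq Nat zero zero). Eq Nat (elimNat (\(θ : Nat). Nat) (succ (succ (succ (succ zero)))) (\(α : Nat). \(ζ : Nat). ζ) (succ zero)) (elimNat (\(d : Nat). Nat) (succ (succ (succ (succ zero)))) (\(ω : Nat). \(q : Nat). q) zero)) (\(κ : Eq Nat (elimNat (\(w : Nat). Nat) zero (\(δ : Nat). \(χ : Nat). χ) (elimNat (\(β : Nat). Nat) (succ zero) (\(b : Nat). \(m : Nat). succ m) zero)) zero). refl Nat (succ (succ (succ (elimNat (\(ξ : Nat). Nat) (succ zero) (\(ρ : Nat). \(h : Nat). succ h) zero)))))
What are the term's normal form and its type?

reduced normal form:
  refl (Pi (x : Eq Nat zero zero). Eq Nat (succ (succ (succ (succ zero)))) (succ (succ (succ (succ zero))))) (\(θ : Eq Nat zero zero). refl Nat (succ (succ (succ (succ zero)))))
inferred type:
  Eq (Pi (x : Eq Nat zero zero). Eq Nat (succ (succ (succ (succ zero)))) (succ (succ (succ (succ zero))))) (\(θ : Eq Nat zero zero). refl Nat (succ (succ (succ (succ zero))))) (\(α : Eq Nat zero zero). refl Nat (succ (succ (succ (succ zero)))))
observation: 11 normal-order steps normalize the term, beginning with an elimNat iota-redex.


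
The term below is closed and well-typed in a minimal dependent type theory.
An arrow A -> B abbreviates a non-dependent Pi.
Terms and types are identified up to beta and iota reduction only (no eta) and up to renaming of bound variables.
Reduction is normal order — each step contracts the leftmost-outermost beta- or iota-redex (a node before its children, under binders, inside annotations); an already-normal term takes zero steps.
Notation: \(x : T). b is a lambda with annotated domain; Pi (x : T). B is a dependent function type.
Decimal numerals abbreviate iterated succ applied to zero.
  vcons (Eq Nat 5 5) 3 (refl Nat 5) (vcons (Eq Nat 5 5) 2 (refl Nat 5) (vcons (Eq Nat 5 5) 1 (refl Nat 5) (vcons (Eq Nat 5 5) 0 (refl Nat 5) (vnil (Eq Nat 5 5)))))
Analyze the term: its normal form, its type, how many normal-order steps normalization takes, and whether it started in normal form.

reduced normal form:
  vcons (Eq Nat 5 5) 3 (refl Nat 5) (vcons (Eq Nat 5 5) 2 (refl Nat 5) (vcons (Eq Nat 5 5) 1 (refl Nat 5) (vcons (Eq Nat 5 5) 0 (refl Nat 5) (vnil (Eq Nat 5 5)))))
inferred type:
  Vec (Eq Nat 5 5) 4
normal-order step count: 0
already normal: yes


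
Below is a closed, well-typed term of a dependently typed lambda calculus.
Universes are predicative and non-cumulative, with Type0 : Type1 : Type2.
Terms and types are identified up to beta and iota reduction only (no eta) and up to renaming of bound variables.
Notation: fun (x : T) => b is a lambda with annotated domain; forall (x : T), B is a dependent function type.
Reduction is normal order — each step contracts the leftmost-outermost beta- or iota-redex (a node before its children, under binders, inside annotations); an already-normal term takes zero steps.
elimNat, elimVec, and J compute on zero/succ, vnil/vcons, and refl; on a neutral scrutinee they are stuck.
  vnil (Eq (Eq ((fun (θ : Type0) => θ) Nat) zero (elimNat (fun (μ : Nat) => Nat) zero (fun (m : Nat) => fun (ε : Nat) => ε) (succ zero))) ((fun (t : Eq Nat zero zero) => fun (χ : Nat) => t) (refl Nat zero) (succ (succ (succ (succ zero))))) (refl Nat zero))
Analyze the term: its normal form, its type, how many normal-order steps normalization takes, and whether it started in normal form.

reduced normal form:
  vnil (Eq (Eq Nat zero zero) (refl Nat zero) (refl Nat zero))
inferred type:
  Vec (Eq (Eq Nat zero zero) (refl Nat zero) (refl Nat zero)) zero
steps to reach normal form (normal order): 7
started in normal form: no
first contracted redex: a beta-redex


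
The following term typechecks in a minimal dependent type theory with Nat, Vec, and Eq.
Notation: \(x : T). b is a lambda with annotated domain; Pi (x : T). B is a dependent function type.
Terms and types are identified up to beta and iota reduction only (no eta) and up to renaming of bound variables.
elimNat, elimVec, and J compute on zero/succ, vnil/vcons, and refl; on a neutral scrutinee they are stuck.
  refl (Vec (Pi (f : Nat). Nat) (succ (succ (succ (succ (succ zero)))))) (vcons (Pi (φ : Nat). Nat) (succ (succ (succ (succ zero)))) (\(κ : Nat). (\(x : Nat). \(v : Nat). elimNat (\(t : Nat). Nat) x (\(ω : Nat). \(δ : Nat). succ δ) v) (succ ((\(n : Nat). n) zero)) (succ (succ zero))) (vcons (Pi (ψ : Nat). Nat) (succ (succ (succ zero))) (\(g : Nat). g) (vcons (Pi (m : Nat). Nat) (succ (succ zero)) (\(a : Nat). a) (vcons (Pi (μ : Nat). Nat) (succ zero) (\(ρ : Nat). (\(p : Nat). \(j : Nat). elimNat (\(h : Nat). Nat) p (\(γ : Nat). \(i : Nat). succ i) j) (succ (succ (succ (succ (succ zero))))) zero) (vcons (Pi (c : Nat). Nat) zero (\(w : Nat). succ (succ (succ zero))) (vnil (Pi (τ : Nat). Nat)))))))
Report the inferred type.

type:
  Eq (Vec (Pi (f : Nat). Nat) (succ (succ (succ (succ (succ zero)))))) (vcons (Pi (φ : Nat). Nat) (succ (succ (succ (succ zero)))) (\(κ : Nat). succ (succ (succ zero))) (vcons (Pi (x : Nat). Nat) (succ (succ (succ zero))) (\(v : Nat). v) (vcons (Pi (t : Nat). Nat) (succ (succ zero)) (\(ω : Nat). ω) (vcons (Pi (δ : Nat). Nat) (succ zero) (\(n : Nat). succ (succ (succ (succ (succ zero))))) (vcons (Pi (ψ : Nat). Nat) zero (\(g : Nat). succ (succ (succ zero))) (vnil (Pi (m : Nat). Nat))))))) (vcons (Pi (a : Nat). Nat) (succ (succ (succ (succ zero)))) (\(μ : Nat). succ (succ (succ zero))) (vcons (Pi (ρ : Nat). Nat) (succ (succ (succ zero))) (\(p : Nat). p) (vcons (Pi (j : Nat). Nat) (succ (succ zero)) (\(h : Nat). h) (vcons (Pi (γ : Nat). Nat) (succ zero) (\(i : Nat). succ (succ (succ (succ (succ zero))))) (vcons (Pi (c : Nat). Nat) zero (\(w : Nat). succ (succ (succ zero))) (vnil (Pi (τ : Nat). Nat)))))))
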